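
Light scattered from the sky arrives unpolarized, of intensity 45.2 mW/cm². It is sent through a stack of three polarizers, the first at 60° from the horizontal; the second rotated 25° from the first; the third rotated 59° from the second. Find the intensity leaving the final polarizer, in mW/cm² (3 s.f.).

Unpolarized light through the first polarizer → I₁ = 45.2 mW/cm²/2 = 22.6 mW/cm², polarized at 60°.
I₂ = I₁ · cos²(25°) = 22.6 · 0.8214 = 18.56 mW/cm².
I₃ = I₂ · cos²(59°) = 18.56 · 0.2653 = 4.924 mW/cm².

I ≈ 4.92 mW/cm²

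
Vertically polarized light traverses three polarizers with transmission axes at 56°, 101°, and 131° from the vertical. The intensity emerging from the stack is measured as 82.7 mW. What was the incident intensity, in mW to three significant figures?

I₁ = I₀ cos²(56° − 0°) = I₀ cos²(56°) = 0.3127 I₀.
I₂ = I₁ cos²(101° − 56°) = 0.3127 I₀ · cos²(45°) = 0.1563 I₀.
I₃ = I₂ cos²(131° − 101°) = 0.1563 I₀ · cos²(30°) = 0.1173 I₀.
So 82.7 mW = 0.1173 I₀, giving I₀ = 82.7/0.1173 = 705.3 mW.

I₀ ≈ 705 mW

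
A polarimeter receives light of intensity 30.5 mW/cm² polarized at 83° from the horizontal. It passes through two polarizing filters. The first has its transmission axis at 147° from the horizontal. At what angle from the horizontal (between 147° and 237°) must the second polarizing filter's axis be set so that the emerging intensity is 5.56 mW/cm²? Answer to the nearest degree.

θ ≈ 160°

I₁ = I₀ cos²(147° − 83°) = I₀ cos²(64°) = 0.1922 I₀.
Target fraction: 5.56 / 30.5 mW/cm² = 0.1823 of I₀.
Need I₂/I₀ = 0.1823, so cos²(θ − 147°) = 0.1823 / 0.1922 = 0.9486.
θ − 147° = arccos(√0.9486) = 13.1°, giving θ ≈ 147 + 13.1 = 160.1°.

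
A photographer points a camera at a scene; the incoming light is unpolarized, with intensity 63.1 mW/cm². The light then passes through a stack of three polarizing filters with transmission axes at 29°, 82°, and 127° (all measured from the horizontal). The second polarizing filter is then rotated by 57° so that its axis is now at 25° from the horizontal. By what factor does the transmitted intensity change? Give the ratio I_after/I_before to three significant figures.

I_new/I_old ≈ 0.238

Before rotation:
Unpolarized light through the first polarizer → I₁ = ½ I₀, now polarized at 29°.
I₂ = I₁ cos²(82° − 29°) = 0.5 I₀ · cos²(53°) = 0.1811 I₀.
I₃ = I₂ cos²(127° − 82°) = 0.1811 I₀ · cos²(45°) = 0.09055 I₀.
After rotation:
Unpolarized light through the first polarizer → I₁ = ½ I₀, now polarized at 29°.
I₂ = I₁ cos²(25° − 29°) = 0.5 I₀ · cos²(4°) = 0.4976 I₀.
Angle between axes 2 and 3: 78°. I₃ = 0.4976 I₀ · cos²(78°) = 0.02151 I₀.
Ratio = 0.02151 / 0.09055 = 0.2375.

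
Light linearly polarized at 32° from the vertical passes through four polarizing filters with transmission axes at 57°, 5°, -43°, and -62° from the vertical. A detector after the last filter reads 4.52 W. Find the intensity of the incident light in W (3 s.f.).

By Malus's law, I₁ = I₀ cos²(57° − 32°) = I₀ cos²(25°) = 0.8214 I₀.
I₂ = I₁ cos²(5° − 57°) = 0.8214 I₀ · cos²(52°) = 0.3113 I₀.
I₃ = I₂ cos²(-43° − 5°) = 0.3113 I₀ · cos²(48°) = 0.1394 I₀.
I₄ = I₃ cos²(-62° + 43°) = 0.1394 I₀ · cos²(19°) = 0.1246 I₀.
So 4.52 W = 0.1246 I₀, giving I₀ = 4.52/0.1246 = 36.27 W.

I₀ ≈ 36.3 W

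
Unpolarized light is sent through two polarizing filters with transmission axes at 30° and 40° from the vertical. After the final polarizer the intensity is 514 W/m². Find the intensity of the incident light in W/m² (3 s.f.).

Unpolarized light through the first polarizer → I₁ = ½ I₀, now polarized at 30°.
I₂ = I₁ cos²(40° − 30°) = 0.5 I₀ · cos²(10°) = 0.4849 I₀.
So 514 W/m² = 0.4849 I₀, giving I₀ = 514/0.4849 = 1060 W/m².

I₀ ≈ 1060 W/m²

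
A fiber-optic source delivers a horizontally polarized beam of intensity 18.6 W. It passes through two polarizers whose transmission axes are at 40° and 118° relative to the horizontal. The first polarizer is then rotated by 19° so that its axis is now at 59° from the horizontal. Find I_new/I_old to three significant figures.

I_new/I_old ≈ 2.77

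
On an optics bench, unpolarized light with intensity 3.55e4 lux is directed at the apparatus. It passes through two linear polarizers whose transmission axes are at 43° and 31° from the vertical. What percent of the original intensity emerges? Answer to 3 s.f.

Unpolarized light through the first polarizer → I₁ = 3.55e4 lux/2 = 1.775e+04 lux, polarized at 43°.
I₂ = I₁ · cos²(12°) = 1.775e+04 · 0.9568 = 1.698e+04 lux.
That is 47.84% of the incident intensity.

≈ 47.8%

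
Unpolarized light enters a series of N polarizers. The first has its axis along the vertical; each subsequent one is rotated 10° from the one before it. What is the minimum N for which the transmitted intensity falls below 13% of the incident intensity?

N = 45

First polarizer halves the unpolarized light: factor 1/2.
Each further stage multiplies by cos²(10°) = 0.9698.
After N polarizers: T = 0.5·0.9698^(N−1). Require T < 0.13 ⇒ N−1 > ln(0.13/0.5)/ln(0.9698) = 44.00, so N−1 ≥ 44 and N = 45.
Check: N=45 gives T = 0.13 < 0.13; N=44 gives T = 0.134.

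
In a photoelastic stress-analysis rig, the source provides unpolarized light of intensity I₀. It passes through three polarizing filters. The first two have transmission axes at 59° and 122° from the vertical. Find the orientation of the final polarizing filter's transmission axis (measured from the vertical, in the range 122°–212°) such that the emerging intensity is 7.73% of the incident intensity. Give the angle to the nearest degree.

θ ≈ 152°

Unpolarized light through the first polarizer → I₁ = ½ I₀, now polarized at 59°.
I₂ = I₁ cos²(122° − 59°) = 0.5 I₀ · cos²(63°) = 0.1031 I₀.
Need I₃/I₀ = 0.0773, so cos²(θ − 122°) = 0.0773 / 0.1031 = 0.7501.
θ − 122° = arccos(√0.7501) = 30.0°, giving θ ≈ 122 + 30.0 = 152.0°.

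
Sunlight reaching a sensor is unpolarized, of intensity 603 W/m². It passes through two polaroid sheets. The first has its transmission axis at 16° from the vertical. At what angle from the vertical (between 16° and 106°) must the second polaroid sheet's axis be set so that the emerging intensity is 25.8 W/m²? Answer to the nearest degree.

θ ≈ 89°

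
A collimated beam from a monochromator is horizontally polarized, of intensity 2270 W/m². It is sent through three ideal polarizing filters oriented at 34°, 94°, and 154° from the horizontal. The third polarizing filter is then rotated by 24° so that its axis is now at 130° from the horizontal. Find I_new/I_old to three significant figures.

Before rotation:
I₁ = I₀ cos²(34° − 0°) = I₀ cos²(34°) = 0.6873 I₀.
I₂ = I₁ cos²(94° − 34°) = 0.6873 I₀ · cos²(60°) = 0.1718 I₀.
I₃ = I₂ cos²(154° − 94°) = 0.1718 I₀ · cos²(60°) = 0.04296 I₀.
After rotation:
I₁ = I₀ cos²(34° − 0°) = I₀ cos²(34°) = 0.6873 I₀.
I₂ = I₁ cos²(94° − 34°) = 0.6873 I₀ · cos²(60°) = 0.1718 I₀.
I₃ = I₂ cos²(130° − 94°) = 0.1718 I₀ · cos²(36°) = 0.1125 I₀.
Ratio = 0.1125 / 0.04296 = 2.618.

I_new/I_old ≈ 2.62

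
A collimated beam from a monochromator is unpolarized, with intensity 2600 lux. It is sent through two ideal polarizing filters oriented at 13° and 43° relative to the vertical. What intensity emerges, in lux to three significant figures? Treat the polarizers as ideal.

I ≈ 975 lux

Unpolarized light through the first polarizer → I₁ = 2600 lux/2 = 1300 lux, polarized at 13°.
I₂ = I₁ · cos²(30°) = 1300 · 0.75 = 975 lux.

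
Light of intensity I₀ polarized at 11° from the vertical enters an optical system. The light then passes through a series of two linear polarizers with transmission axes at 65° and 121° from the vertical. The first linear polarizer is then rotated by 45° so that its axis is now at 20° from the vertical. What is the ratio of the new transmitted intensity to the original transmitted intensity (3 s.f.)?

Before rotation:
I₁ = I₀ cos²(65° − 11°) = I₀ cos²(54°) = 0.3455 I₀.
I₂ = I₁ cos²(121° − 65°) = 0.3455 I₀ · cos²(56°) = 0.108 I₀.
After rotation:
I₁ = I₀ cos²(20° − 11°) = I₀ cos²(9°) = 0.9755 I₀.
Angle between axes 1 and 2: 79°. I₂ = 0.9755 I₀ · cos²(79°) = 0.03552 I₀.
Ratio = 0.03552 / 0.108 = 0.3288.

I_new/I_old ≈ 0.329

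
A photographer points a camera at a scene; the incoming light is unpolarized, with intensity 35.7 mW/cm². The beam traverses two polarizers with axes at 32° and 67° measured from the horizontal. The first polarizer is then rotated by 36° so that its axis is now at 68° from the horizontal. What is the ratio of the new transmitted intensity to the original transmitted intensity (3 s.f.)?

Before rotation:
Unpolarized light through the first polarizer → I₁ = ½ I₀, now polarized at 32°.
I₂ = I₁ cos²(67° − 32°) = 0.5 I₀ · cos²(35°) = 0.3355 I₀.
After rotation:
Unpolarized light through the first polarizer → I₁ = ½ I₀, now polarized at 68°.
I₂ = I₁ cos²(67° − 68°) = 0.5 I₀ · cos²(1°) = 0.4998 I₀.
Ratio = 0.4998 / 0.3355 = 1.49.

I_new/I_old ≈ 1.49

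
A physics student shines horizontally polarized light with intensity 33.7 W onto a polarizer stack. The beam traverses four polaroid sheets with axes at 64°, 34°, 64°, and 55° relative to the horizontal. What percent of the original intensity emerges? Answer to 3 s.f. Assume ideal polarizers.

≈ 10.5%

I₁ = 33.7 W · cos²(64°) = 6.476 W.
I₂ = I₁ · cos²(30°) = 6.476 · 0.75 = 4.857 W.
I₃ = I₂ · cos²(30°) = 4.857 · 0.75 = 3.643 W.
I₄ = I₃ · cos²(9°) = 3.643 · 0.9755 = 3.554 W.
That is 10.54% of the incident intensity.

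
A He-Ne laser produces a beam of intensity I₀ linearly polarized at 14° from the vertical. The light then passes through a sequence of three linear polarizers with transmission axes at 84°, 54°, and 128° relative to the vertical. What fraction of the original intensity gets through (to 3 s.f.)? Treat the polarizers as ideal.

By Malus's law, I₁ = I₀ cos²(84° − 14°) = I₀ cos²(70°) = 0.117 I₀.
I₂ = I₁ cos²(54° − 84°) = 0.117 I₀ · cos²(30°) = 0.08773 I₀.
I₃ = I₂ cos²(128° − 54°) = 0.08773 I₀ · cos²(74°) = 0.006666 I₀.
Transmitted fraction = 0.006666.

≈ 0.00667 I₀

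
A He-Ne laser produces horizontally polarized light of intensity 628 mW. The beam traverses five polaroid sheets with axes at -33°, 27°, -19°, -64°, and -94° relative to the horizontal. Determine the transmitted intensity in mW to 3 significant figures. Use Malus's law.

By Malus's law, I₁ = 628 mW · cos²(33°) = 441.7 mW.
I₂ = I₁ · cos²(60°) = 441.7 · 0.25 = 110.4 mW.
I₃ = I₂ · cos²(46°) = 110.4 · 0.4826 = 53.29 mW.
I₄ = I₃ · cos²(45°) = 53.29 · 0.5 = 26.64 mW.
I₅ = I₄ · cos²(30°) = 26.64 · 0.75 = 19.98 mW.

I ≈ 20.0 mW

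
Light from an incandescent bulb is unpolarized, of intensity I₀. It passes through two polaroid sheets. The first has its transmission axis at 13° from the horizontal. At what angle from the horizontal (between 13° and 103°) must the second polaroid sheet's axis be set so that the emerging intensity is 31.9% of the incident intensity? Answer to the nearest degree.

θ ≈ 50°

Unpolarized light through the first polarizer → I₁ = ½ I₀, now polarized at 13°.
Need I₂/I₀ = 0.319, so cos²(θ − 13°) = 0.319 / 0.5 = 0.638.
θ − 13° = arccos(√0.638) = 37.0°, giving θ ≈ 13 + 37.0 = 50.0°.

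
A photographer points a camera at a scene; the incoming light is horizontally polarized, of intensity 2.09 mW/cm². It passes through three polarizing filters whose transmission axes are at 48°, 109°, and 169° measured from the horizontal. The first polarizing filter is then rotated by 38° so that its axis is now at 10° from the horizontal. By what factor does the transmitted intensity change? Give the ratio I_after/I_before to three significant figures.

I_new/I_old ≈ 0.226

Before rotation:
By Malus's law, I₁ = I₀ cos²(48° − 0°) = I₀ cos²(48°) = 0.4477 I₀.
I₂ = I₁ cos²(109° − 48°) = 0.4477 I₀ · cos²(61°) = 0.1052 I₀.
I₃ = I₂ cos²(169° − 109°) = 0.1052 I₀ · cos²(60°) = 0.02631 I₀.
After rotation:
I₁ = I₀ cos²(10° − 0°) = I₀ cos²(10°) = 0.9698 I₀.
Angle between axes 1 and 2: 81°. I₂ = 0.9698 I₀ · cos²(81°) = 0.02373 I₀.
I₃ = I₂ cos²(169° − 109°) = 0.02373 I₀ · cos²(60°) = 0.005933 I₀.
Ratio = 0.005933 / 0.02631 = 0.2255.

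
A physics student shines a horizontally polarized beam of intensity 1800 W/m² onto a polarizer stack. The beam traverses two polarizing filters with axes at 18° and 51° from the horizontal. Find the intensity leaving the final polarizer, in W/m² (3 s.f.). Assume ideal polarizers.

I ≈ 1150 W/m²

By Malus's law, I₁ = 1800 W/m² · cos²(18°) = 1628 W/m².
I₂ = I₁ · cos²(33°) = 1628 · 0.7034 = 1145 W/m².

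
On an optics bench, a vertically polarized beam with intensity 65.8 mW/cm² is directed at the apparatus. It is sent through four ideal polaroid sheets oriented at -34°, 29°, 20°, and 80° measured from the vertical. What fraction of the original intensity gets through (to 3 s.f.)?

I/I₀ ≈ 0.0345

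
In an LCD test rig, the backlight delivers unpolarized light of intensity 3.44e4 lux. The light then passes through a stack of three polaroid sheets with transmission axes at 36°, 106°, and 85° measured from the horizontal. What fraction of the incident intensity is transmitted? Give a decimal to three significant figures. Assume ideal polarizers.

I/I₀ ≈ 0.0510

Unpolarized light through the first polarizer → I₁ = 3.44e4 lux/2 = 1.72e+04 lux, polarized at 36°.
I₂ = I₁ · cos²(70°) = 1.72e+04 · 0.117 = 2012 lux.
I₃ = I₂ · cos²(21°) = 2012 · 0.8716 = 1754 lux.
Transmitted fraction = 0.05098.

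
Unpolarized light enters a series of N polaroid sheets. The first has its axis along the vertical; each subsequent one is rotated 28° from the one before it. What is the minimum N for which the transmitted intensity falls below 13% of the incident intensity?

N = 7

First polarizer halves the unpolarized light: factor 1/2.
Each further stage multiplies by cos²(28°) = 0.7796.
After N polarizers: T = 0.5·0.7796^(N−1). Require T < 0.13 ⇒ N−1 > ln(0.13/0.5)/ln(0.7796) = 5.41, so N−1 ≥ 6 and N = 7.
Check: N=7 gives T = 0.1123 < 0.13; N=6 gives T = 0.144.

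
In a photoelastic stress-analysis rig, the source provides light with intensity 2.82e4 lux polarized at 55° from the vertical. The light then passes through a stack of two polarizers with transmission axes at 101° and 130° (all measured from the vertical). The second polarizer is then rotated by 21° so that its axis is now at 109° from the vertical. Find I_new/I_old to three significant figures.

I_new/I_old ≈ 1.28

Before rotation:
By Malus's law, I₁ = I₀ cos²(101° − 55°) = I₀ cos²(46°) = 0.4826 I₀.
I₂ = I₁ cos²(130° − 101°) = 0.4826 I₀ · cos²(29°) = 0.3691 I₀.
After rotation:
I₁ = I₀ cos²(101° − 55°) = I₀ cos²(46°) = 0.4826 I₀.
I₂ = I₁ cos²(109° − 101°) = 0.4826 I₀ · cos²(8°) = 0.4732 I₀.
Ratio = 0.4732 / 0.3691 = 1.282.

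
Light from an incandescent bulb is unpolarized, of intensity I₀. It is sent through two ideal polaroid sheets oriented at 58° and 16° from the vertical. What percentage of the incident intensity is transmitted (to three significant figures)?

≈ 27.6%

Unpolarized light through the first polarizer → I₁ = ½ I₀, now polarized at 58°.
I₂ = I₁ cos²(16° − 58°) = 0.5 I₀ · cos²(42°) = 0.2761 I₀.
That is 27.61% of the incident intensity.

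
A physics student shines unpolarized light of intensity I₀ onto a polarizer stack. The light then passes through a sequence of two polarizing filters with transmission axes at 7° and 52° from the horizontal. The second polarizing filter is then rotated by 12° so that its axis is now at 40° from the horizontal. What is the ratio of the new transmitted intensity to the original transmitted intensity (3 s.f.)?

Before rotation:
Unpolarized light through the first polarizer → I₁ = ½ I₀, now polarized at 7°.
I₂ = I₁ cos²(52° − 7°) = 0.5 I₀ · cos²(45°) = 0.25 I₀.
After rotation:
Unpolarized light through the first polarizer → I₁ = ½ I₀, now polarized at 7°.
I₂ = I₁ cos²(40° − 7°) = 0.5 I₀ · cos²(33°) = 0.3517 I₀.
Ratio = 0.3517 / 0.25 = 1.407.

I_new/I_old ≈ 1.41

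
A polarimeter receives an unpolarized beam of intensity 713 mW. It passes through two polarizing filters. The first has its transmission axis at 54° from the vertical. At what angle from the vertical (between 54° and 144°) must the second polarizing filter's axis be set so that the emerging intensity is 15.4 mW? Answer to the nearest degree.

θ ≈ 132°

Unpolarized light through the first polarizer → I₁ = ½ I₀, now polarized at 54°.
Target fraction: 15.4 / 713 mW = 0.0216 of I₀.
Need I₂/I₀ = 0.0216, so cos²(θ − 54°) = 0.0216 / 0.5 = 0.0432.
θ − 54° = arccos(√0.0432) = 78.0°, giving θ ≈ 54 + 78.0 = 132.0°.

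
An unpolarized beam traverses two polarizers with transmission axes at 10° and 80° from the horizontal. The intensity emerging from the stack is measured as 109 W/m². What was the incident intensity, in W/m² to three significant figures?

I₀ ≈ 1860 W/m²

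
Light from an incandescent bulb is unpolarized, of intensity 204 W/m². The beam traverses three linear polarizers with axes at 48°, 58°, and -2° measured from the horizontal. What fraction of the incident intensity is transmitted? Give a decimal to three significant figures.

Unpolarized light through the first polarizer → I₁ = 204 W/m²/2 = 102 W/m², polarized at 48°.
I₂ = I₁ · cos²(10°) = 102 · 0.9698 = 98.92 W/m².
I₃ = I₂ · cos²(60°) = 98.92 · 0.25 = 24.73 W/m².
Transmitted fraction = 0.1212.

I/I₀ ≈ 0.121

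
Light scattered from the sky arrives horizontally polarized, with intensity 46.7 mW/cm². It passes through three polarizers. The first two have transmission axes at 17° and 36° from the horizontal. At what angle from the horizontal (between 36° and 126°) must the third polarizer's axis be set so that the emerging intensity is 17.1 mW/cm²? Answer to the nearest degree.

θ ≈ 84°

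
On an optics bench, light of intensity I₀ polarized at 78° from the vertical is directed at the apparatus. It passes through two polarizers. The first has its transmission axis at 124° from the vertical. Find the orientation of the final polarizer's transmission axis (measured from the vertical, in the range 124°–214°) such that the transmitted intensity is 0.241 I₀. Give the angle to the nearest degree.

θ ≈ 169°

I₁ = I₀ cos²(124° − 78°) = I₀ cos²(46°) = 0.4826 I₀.
Need I₂/I₀ = 0.241, so cos²(θ − 124°) = 0.241 / 0.4826 = 0.4994.
θ − 124° = arccos(√0.4994) = 45.0°, giving θ ≈ 124 + 45.0 = 169.0°.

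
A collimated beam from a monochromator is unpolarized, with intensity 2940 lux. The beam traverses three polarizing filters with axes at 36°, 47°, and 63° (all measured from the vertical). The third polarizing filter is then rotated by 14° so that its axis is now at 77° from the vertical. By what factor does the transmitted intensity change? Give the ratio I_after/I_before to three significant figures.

I_new/I_old ≈ 0.812

Before rotation:
Unpolarized light through the first polarizer → I₁ = ½ I₀, now polarized at 36°.
I₂ = I₁ cos²(47° − 36°) = 0.5 I₀ · cos²(11°) = 0.4818 I₀.
I₃ = I₂ cos²(63° − 47°) = 0.4818 I₀ · cos²(16°) = 0.4452 I₀.
After rotation:
Unpolarized light through the first polarizer → I₁ = ½ I₀, now polarized at 36°.
I₂ = I₁ cos²(47° − 36°) = 0.5 I₀ · cos²(11°) = 0.4818 I₀.
I₃ = I₂ cos²(77° − 47°) = 0.4818 I₀ · cos²(30°) = 0.3613 I₀.
Ratio = 0.3613 / 0.4452 = 0.8117.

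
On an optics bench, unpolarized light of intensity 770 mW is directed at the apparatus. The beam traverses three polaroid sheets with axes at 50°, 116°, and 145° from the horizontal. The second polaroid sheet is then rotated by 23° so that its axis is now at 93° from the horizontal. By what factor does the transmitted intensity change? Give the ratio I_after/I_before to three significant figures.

I_new/I_old ≈ 1.60

Before rotation:
Unpolarized light through the first polarizer → I₁ = ½ I₀, now polarized at 50°.
I₂ = I₁ cos²(116° − 50°) = 0.5 I₀ · cos²(66°) = 0.08272 I₀.
I₃ = I₂ cos²(145° − 116°) = 0.08272 I₀ · cos²(29°) = 0.06328 I₀.
After rotation:
Unpolarized light through the first polarizer → I₁ = ½ I₀, now polarized at 50°.
I₂ = I₁ cos²(93° − 50°) = 0.5 I₀ · cos²(43°) = 0.2674 I₀.
I₃ = I₂ cos²(145° − 93°) = 0.2674 I₀ · cos²(52°) = 0.1014 I₀.
Ratio = 0.1014 / 0.06328 = 1.602.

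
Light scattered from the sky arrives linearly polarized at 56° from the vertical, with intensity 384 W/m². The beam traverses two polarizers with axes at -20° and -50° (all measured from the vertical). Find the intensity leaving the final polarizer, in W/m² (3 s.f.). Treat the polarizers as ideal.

I ≈ 16.9 W/m²

I₁ = 384 W/m² · cos²(76°) = 22.47 W/m².
I₂ = I₁ · cos²(30°) = 22.47 · 0.75 = 16.86 W/m².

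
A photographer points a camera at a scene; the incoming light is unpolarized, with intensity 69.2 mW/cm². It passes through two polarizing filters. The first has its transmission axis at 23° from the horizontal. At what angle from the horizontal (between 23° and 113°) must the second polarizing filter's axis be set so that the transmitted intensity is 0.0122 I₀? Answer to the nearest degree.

Unpolarized light through the first polarizer → I₁ = ½ I₀, now polarized at 23°.
Need I₂/I₀ = 0.0122, so cos²(θ − 23°) = 0.0122 / 0.5 = 0.0244.
θ − 23° = arccos(√0.0244) = 81.0°, giving θ ≈ 23 + 81.0 = 104.0°.

θ ≈ 104°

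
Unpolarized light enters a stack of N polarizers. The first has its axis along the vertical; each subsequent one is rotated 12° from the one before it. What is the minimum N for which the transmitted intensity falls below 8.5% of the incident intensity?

N = 42

First polarizer halves the unpolarized light: factor 1/2.
Each further stage multiplies by cos²(12°) = 0.9568.
After N polarizers: T = 0.5·0.9568^(N−1). Require T < 0.085 ⇒ N−1 > ln(0.085/0.5)/ln(0.9568) = 40.10, so N−1 ≥ 41 and N = 42.
Check: N=42 gives T = 0.08168 < 0.085; N=41 gives T = 0.08537.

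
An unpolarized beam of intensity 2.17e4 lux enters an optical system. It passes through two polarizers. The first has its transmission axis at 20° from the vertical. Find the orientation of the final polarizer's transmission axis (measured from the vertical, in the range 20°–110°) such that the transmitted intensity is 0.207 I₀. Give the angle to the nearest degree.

Unpolarized light through the first polarizer → I₁ = ½ I₀, now polarized at 20°.
Need I₂/I₀ = 0.207, so cos²(θ − 20°) = 0.207 / 0.5 = 0.414.
θ − 20° = arccos(√0.414) = 50.0°, giving θ ≈ 20 + 50.0 = 70.0°.

θ ≈ 70°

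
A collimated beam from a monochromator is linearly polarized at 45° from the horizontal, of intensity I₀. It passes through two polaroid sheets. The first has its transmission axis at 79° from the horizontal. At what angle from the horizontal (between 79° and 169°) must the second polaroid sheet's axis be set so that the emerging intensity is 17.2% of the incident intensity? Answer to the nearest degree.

θ ≈ 139°

I₁ = I₀ cos²(79° − 45°) = I₀ cos²(34°) = 0.6873 I₀.
Need I₂/I₀ = 0.172, so cos²(θ − 79°) = 0.172 / 0.6873 = 0.2503.
θ − 79° = arccos(√0.2503) = 60.0°, giving θ ≈ 79 + 60.0 = 139.0°.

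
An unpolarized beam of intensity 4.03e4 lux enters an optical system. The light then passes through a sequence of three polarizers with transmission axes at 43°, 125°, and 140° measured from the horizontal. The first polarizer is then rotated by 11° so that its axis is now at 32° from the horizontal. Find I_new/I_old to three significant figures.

I_new/I_old ≈ 0.141

Before rotation:
Unpolarized light through the first polarizer → I₁ = ½ I₀, now polarized at 43°.
I₂ = I₁ cos²(125° − 43°) = 0.5 I₀ · cos²(82°) = 0.009685 I₀.
I₃ = I₂ cos²(140° − 125°) = 0.009685 I₀ · cos²(15°) = 0.009036 I₀.
After rotation:
Unpolarized light through the first polarizer → I₁ = ½ I₀, now polarized at 32°.
Angle between axes 1 and 2: 87°. I₂ = 0.5 I₀ · cos²(87°) = 0.00137 I₀.
I₃ = I₂ cos²(140° − 125°) = 0.00137 I₀ · cos²(15°) = 0.001278 I₀.
Ratio = 0.001278 / 0.009036 = 0.1414.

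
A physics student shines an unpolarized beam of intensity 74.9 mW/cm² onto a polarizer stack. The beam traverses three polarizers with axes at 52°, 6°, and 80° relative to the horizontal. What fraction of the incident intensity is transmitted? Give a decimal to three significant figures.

I/I₀ ≈ 0.0183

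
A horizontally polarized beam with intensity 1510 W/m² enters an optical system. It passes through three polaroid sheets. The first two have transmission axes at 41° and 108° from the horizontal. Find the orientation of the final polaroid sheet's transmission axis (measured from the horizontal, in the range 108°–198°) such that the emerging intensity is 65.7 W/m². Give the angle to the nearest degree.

By Malus's law, I₁ = I₀ cos²(41° − 0°) = I₀ cos²(41°) = 0.5696 I₀.
I₂ = I₁ cos²(108° − 41°) = 0.5696 I₀ · cos²(67°) = 0.08696 I₀.
Target fraction: 65.7 / 1510 W/m² = 0.04351 of I₀.
Need I₃/I₀ = 0.04351, so cos²(θ − 108°) = 0.04351 / 0.08696 = 0.5003.
θ − 108° = arccos(√0.5003) = 45.0°, giving θ ≈ 108 + 45.0 = 153.0°.

θ ≈ 153°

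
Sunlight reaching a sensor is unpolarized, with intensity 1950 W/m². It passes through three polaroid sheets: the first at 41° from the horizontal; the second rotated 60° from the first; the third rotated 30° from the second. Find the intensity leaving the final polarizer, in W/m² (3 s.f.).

I ≈ 183 W/m²

Unpolarized light through the first polarizer → I₁ = 1950 W/m²/2 = 975 W/m², polarized at 41°.
I₂ = I₁ · cos²(60°) = 975 · 0.25 = 243.8 W/m².
I₃ = I₂ · cos²(30°) = 243.8 · 0.75 = 182.8 W/m².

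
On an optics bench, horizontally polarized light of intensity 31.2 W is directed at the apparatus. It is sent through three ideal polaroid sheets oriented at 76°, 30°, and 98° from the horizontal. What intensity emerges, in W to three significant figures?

I ≈ 0.124 W

I₁ = 31.2 W · cos²(76°) = 1.826 W.
I₂ = I₁ · cos²(46°) = 1.826 · 0.4826 = 0.8811 W.
I₃ = I₂ · cos²(68°) = 0.8811 · 0.1403 = 0.1237 W.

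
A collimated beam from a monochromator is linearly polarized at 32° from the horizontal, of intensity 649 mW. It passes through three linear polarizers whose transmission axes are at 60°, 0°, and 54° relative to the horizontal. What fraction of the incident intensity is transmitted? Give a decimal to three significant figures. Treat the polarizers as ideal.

I/I₀ ≈ 0.0673

By Malus's law, I₁ = 649 mW · cos²(28°) = 506 mW.
I₂ = I₁ · cos²(60°) = 506 · 0.25 = 126.5 mW.
I₃ = I₂ · cos²(54°) = 126.5 · 0.3455 = 43.7 mW.
Transmitted fraction = 0.06734.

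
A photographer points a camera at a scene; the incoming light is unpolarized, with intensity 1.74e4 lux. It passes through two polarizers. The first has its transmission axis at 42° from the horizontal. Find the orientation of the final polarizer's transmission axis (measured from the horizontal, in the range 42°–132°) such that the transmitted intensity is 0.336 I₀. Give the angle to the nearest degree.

θ ≈ 77°

Unpolarized light through the first polarizer → I₁ = ½ I₀, now polarized at 42°.
Need I₂/I₀ = 0.336, so cos²(θ − 42°) = 0.336 / 0.5 = 0.672.
θ − 42° = arccos(√0.672) = 34.9°, giving θ ≈ 42 + 34.9 = 76.9°.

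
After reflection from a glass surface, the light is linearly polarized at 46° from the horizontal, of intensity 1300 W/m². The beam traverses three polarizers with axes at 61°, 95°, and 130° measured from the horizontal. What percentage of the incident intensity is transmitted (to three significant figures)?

I₁ = 1300 W/m² · cos²(15°) = 1213 W/m².
I₂ = I₁ · cos²(34°) = 1213 · 0.6873 = 833.6 W/m².
I₃ = I₂ · cos²(35°) = 833.6 · 0.671 = 559.4 W/m².
That is 43.03% of the incident intensity.

≈ 43.0%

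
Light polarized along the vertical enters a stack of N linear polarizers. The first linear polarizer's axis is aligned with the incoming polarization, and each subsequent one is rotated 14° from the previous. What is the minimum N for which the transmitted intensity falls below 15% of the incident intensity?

N = 33

First polarizer is aligned with the polarization: full transmission.
Each further stage multiplies by cos²(14°) = 0.9415.
After N polarizers: T = 0.9415^(N−1). Require T < 0.15 ⇒ N−1 > ln(0.15)/ln(0.9415) = 31.46, so N−1 ≥ 32 and N = 33.
Check: N=33 gives T = 0.1452 < 0.15; N=32 gives T = 0.1542.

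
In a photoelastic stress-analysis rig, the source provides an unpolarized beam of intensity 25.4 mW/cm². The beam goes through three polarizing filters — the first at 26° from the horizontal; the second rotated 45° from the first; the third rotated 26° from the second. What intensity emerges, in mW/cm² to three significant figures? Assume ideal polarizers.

I ≈ 5.13 mW/cm²

Unpolarized light through the first polarizer → I₁ = 25.4 mW/cm²/2 = 12.7 mW/cm², polarized at 26°.
I₂ = I₁ · cos²(45°) = 12.7 · 0.5 = 6.35 mW/cm².
I₃ = I₂ · cos²(26°) = 6.35 · 0.8078 = 5.13 mW/cm².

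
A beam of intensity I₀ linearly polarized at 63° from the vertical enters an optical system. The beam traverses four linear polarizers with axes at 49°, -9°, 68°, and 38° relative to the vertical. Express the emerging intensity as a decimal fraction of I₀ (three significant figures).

≈ 0.0100 I₀

By Malus's law, I₁ = I₀ cos²(49° − 63°) = I₀ cos²(14°) = 0.9415 I₀.
I₂ = I₁ cos²(-9° − 49°) = 0.9415 I₀ · cos²(58°) = 0.2644 I₀.
I₃ = I₂ cos²(68° + 9°) = 0.2644 I₀ · cos²(77°) = 0.01338 I₀.
I₄ = I₃ cos²(38° − 68°) = 0.01338 I₀ · cos²(30°) = 0.01003 I₀.
Transmitted fraction = 0.01003.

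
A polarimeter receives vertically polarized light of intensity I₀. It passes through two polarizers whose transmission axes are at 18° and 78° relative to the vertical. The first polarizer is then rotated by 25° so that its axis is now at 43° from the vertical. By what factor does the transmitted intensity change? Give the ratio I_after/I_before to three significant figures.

Before rotation:
By Malus's law, I₁ = I₀ cos²(18° − 0°) = I₀ cos²(18°) = 0.9045 I₀.
I₂ = I₁ cos²(78° − 18°) = 0.9045 I₀ · cos²(60°) = 0.2261 I₀.
After rotation:
I₁ = I₀ cos²(43° − 0°) = I₀ cos²(43°) = 0.5349 I₀.
I₂ = I₁ cos²(78° − 43°) = 0.5349 I₀ · cos²(35°) = 0.3589 I₀.
Ratio = 0.3589 / 0.2261 = 1.587.

I_new/I_old ≈ 1.59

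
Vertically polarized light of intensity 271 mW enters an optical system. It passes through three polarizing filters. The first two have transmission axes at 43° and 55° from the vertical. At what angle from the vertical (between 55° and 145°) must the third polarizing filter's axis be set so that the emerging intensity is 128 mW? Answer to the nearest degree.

I₁ = I₀ cos²(43° − 0°) = I₀ cos²(43°) = 0.5349 I₀.
I₂ = I₁ cos²(55° − 43°) = 0.5349 I₀ · cos²(12°) = 0.5118 I₀.
Target fraction: 128 / 271 mW = 0.4723 of I₀.
Need I₃/I₀ = 0.4723, so cos²(θ − 55°) = 0.4723 / 0.5118 = 0.9229.
θ − 55° = arccos(√0.9229) = 16.1°, giving θ ≈ 55 + 16.1 = 71.1°.

θ ≈ 71°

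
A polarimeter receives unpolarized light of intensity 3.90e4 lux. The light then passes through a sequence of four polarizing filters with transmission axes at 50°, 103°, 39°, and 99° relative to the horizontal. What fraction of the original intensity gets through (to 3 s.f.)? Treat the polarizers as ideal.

I/I₀ ≈ 0.00870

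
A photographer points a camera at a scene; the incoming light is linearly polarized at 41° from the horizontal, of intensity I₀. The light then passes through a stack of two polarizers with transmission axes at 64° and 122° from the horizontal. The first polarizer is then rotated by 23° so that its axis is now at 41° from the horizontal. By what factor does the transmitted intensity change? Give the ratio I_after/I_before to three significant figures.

Before rotation:
I₁ = I₀ cos²(64° − 41°) = I₀ cos²(23°) = 0.8473 I₀.
I₂ = I₁ cos²(122° − 64°) = 0.8473 I₀ · cos²(58°) = 0.2379 I₀.
After rotation:
I₁ = I₀ cos²(41° − 41°) = I₀ cos²(0°) = 1 I₀.
I₂ = I₁ cos²(122° − 41°) = 1 I₀ · cos²(81°) = 0.02447 I₀.
Ratio = 0.02447 / 0.2379 = 0.1028.

I_new/I_old ≈ 0.103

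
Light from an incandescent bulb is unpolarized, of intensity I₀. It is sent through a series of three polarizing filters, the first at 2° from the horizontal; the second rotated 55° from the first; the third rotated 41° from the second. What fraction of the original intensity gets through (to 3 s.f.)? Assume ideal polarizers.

≈ 0.0937 I₀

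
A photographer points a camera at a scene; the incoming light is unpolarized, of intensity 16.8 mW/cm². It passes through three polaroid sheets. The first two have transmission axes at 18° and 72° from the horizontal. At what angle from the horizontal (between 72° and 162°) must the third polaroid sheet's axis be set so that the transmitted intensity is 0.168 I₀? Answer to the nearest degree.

θ ≈ 82°

Unpolarized light through the first polarizer → I₁ = ½ I₀, now polarized at 18°.
I₂ = I₁ cos²(72° − 18°) = 0.5 I₀ · cos²(54°) = 0.1727 I₀.
Need I₃/I₀ = 0.168, so cos²(θ − 72°) = 0.168 / 0.1727 = 0.9725.
θ − 72° = arccos(√0.9725) = 9.5°, giving θ ≈ 72 + 9.5 = 81.5°.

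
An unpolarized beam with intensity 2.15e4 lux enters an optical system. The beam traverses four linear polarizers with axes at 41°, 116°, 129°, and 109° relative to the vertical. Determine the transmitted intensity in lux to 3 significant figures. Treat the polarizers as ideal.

Unpolarized light through the first polarizer → I₁ = 2.15e4 lux/2 = 1.075e+04 lux, polarized at 41°.
I₂ = I₁ · cos²(75°) = 1.075e+04 · 0.06699 = 720.1 lux.
I₃ = I₂ · cos²(13°) = 720.1 · 0.9494 = 683.7 lux.
I₄ = I₃ · cos²(20°) = 683.7 · 0.883 = 603.7 lux.

I ≈ 604 lux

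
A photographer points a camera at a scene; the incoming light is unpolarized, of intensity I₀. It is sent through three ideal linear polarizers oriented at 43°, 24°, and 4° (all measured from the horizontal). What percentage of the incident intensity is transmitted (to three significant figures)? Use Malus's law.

≈ 39.5%

Unpolarized light through the first polarizer → I₁ = ½ I₀, now polarized at 43°.
I₂ = I₁ cos²(24° − 43°) = 0.5 I₀ · cos²(19°) = 0.447 I₀.
I₃ = I₂ cos²(4° − 24°) = 0.447 I₀ · cos²(20°) = 0.3947 I₀.
That is 39.47% of the incident intensity.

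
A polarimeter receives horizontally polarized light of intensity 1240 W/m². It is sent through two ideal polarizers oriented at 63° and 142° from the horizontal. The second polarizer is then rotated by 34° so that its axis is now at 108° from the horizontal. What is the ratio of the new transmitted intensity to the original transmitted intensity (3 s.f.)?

I_new/I_old ≈ 13.7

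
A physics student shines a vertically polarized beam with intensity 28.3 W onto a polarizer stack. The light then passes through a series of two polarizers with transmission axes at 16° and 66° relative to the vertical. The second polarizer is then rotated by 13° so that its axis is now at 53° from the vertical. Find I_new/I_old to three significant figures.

Before rotation:
By Malus's law, I₁ = I₀ cos²(16° − 0°) = I₀ cos²(16°) = 0.924 I₀.
I₂ = I₁ cos²(66° − 16°) = 0.924 I₀ · cos²(50°) = 0.3818 I₀.
After rotation:
I₁ = I₀ cos²(16° − 0°) = I₀ cos²(16°) = 0.924 I₀.
I₂ = I₁ cos²(53° − 16°) = 0.924 I₀ · cos²(37°) = 0.5894 I₀.
Ratio = 0.5894 / 0.3818 = 1.544.

I_new/I_old ≈ 1.54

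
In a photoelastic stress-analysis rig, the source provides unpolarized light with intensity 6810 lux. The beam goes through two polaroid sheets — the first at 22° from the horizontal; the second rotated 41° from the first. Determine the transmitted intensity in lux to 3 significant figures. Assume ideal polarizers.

I ≈ 1940 lux

Unpolarized light through the first polarizer → I₁ = 6810 lux/2 = 3405 lux, polarized at 22°.
I₂ = I₁ · cos²(41°) = 3405 · 0.5696 = 1939 lux.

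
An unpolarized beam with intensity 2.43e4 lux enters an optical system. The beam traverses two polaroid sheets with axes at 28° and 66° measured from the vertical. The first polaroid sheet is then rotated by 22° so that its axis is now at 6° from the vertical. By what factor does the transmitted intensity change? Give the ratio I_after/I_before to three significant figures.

I_new/I_old ≈ 0.403

Before rotation:
Unpolarized light through the first polarizer → I₁ = ½ I₀, now polarized at 28°.
I₂ = I₁ cos²(66° − 28°) = 0.5 I₀ · cos²(38°) = 0.3105 I₀.
After rotation:
Unpolarized light through the first polarizer → I₁ = ½ I₀, now polarized at 6°.
I₂ = I₁ cos²(66° − 6°) = 0.5 I₀ · cos²(60°) = 0.125 I₀.
Ratio = 0.125 / 0.3105 = 0.4026.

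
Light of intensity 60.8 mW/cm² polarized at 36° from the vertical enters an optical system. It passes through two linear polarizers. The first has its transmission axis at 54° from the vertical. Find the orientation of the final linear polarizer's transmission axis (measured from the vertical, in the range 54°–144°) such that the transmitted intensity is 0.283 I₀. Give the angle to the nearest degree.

θ ≈ 110°

I₁ = I₀ cos²(54° − 36°) = I₀ cos²(18°) = 0.9045 I₀.
Need I₂/I₀ = 0.283, so cos²(θ − 54°) = 0.283 / 0.9045 = 0.3129.
θ − 54° = arccos(√0.3129) = 56.0°, giving θ ≈ 54 + 56.0 = 110.0°.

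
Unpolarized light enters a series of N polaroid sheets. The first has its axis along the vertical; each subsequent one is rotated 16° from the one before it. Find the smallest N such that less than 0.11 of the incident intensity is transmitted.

First polarizer halves the unpolarized light: factor 1/2.
Each further stage multiplies by cos²(16°) = 0.924.
After N polarizers: T = 0.5·0.924^(N−1). Require T < 0.11 ⇒ N−1 > ln(0.11/0.5)/ln(0.924) = 19.16, so N−1 ≥ 20 and N = 21.
Check: N=21 gives T = 0.103 < 0.11; N=20 gives T = 0.1114.

N = 21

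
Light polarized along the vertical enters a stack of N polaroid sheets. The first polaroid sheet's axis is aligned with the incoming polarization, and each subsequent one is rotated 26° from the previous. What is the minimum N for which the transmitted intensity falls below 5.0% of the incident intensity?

N = 16

First polarizer is aligned with the polarization: full transmission.
Each further stage multiplies by cos²(26°) = 0.8078.
After N polarizers: T = 0.8078^(N−1). Require T < 0.050 ⇒ N−1 > ln(0.050)/ln(0.8078) = 14.04, so N−1 ≥ 15 and N = 16.
Check: N=16 gives T = 0.04072 < 0.050; N=15 gives T = 0.05041.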